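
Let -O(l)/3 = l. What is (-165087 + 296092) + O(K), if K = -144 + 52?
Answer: 131281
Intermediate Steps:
K = -92
O(l) = -3*l
(-165087 + 296092) + O(K) = (-165087 + 296092) - 3*(-92) = 131005 + 276 = 131281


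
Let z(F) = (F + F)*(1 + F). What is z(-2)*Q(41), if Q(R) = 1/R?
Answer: 4/41 ≈ 0.097561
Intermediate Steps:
z(F) = 2*F*(1 + F) (z(F) = (2*F)*(1 + F) = 2*F*(1 + F))
z(-2)*Q(41) = (2*(-2)*(1 - 2))/41 = (2*(-2)*(-1))*(1/41) = 4*(1/41) = 4/41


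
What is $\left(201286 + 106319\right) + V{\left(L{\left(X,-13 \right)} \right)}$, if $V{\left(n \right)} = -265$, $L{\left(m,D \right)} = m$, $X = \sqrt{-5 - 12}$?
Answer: $307340$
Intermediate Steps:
$X = i \sqrt{17}$ ($X = \sqrt{-17} = i \sqrt{17} \approx 4.1231 i$)
$\left(201286 + 106319\right) + V{\left(L{\left(X,-13 \right)} \right)} = \left(201286 + 106319\right) - 265 = 307605 - 265 = 307340$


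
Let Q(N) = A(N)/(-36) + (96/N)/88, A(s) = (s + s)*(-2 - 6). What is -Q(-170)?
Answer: 635854/8415 ≈ 75.562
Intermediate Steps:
A(s) = -16*s (A(s) = (2*s)*(-8) = -16*s)
Q(N) = 4*N/9 + 12/(11*N) (Q(N) = -16*N/(-36) + (96/N)/88 = -16*N*(-1/36) + (96/N)*(1/88) = 4*N/9 + 12/(11*N))
-Q(-170) = -4*(27 + 11*(-170)²)/(99*(-170)) = -4*(-1)*(27 + 11*28900)/(99*170) = -4*(-1)*(27 + 317900)/(99*170) = -4*(-1)*317927/(99*170) = -1*(-635854/8415) = 635854/8415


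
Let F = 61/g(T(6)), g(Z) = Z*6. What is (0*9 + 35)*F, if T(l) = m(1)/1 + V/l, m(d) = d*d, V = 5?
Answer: 2135/11 ≈ 194.09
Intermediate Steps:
m(d) = d²
T(l) = 1 + 5/l (T(l) = 1²/1 + 5/l = 1*1 + 5/l = 1 + 5/l)
g(Z) = 6*Z
F = 61/11 (F = 61/((6*((5 + 6)/6))) = 61/((6*((⅙)*11))) = 61/((6*(11/6))) = 61/11 ≈ 5.5455)
(0*9 + 35)*F = (0*9 + 35)*(61/11) = (0 + 35)*(61/11) = 35*(61/11) = 2135/11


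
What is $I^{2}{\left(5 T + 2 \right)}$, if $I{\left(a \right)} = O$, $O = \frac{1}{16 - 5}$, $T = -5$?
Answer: $\frac{1}{121} \approx 0.0082645$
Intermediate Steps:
$O = \frac{1}{11} \approx 0.090909$
$I{\left(a \right)} = \frac{1}{11}$
$I^{2}{\left(5 T + 2 \right)} = \left(\frac{1}{11}\right)^{2} = \frac{1}{121}$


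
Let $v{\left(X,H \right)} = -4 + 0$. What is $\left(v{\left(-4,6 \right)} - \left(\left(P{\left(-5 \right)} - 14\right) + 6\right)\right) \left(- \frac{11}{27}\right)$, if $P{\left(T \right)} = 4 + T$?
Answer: $- \frac{55}{27} \approx -2.037$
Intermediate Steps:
$v{\left(X,H \right)} = -4$
$\left(v{\left(-4,6 \right)} - \left(\left(P{\left(-5 \right)} - 14\right) + 6\right)\right) \left(- \frac{11}{27}\right) = \left(-4 - \left(\left(\left(4 - 5\right) - 14\right) + 6\right)\right) \left(- \frac{11}{27}\right) = \left(-4 - \left(\left(-1 - 14\right) + 6\right)\right) \left(\left(-11\right) \frac{1}{27}\right) = \left(-4 - \left(-15 + 6\right)\right) \left(- \frac{11}{27}\right) = \left(-4 - -9\right) \left(- \frac{11}{27}\right) = \left(-4 + 9\right) \left(- \frac{11}{27}\right) = 5 \left(- \frac{11}{27}\right) = - \frac{55}{27}$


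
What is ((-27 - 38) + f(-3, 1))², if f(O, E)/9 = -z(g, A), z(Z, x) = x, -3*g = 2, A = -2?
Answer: 2209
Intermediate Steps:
g = -⅔ (g = -⅓*2 = -⅔ ≈ -0.66667)
f(O, E) = 18 (f(O, E) = 9*(-1*(-2)) = 9*2 = 18)
((-27 - 38) + f(-3, 1))² = ((-27 - 38) + 18)² = (-65 + 18)² = (-47)² = 2209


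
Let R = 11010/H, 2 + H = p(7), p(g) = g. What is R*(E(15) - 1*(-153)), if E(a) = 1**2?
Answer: 339108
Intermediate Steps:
H = 5 (H = -2 + 7 = 5)
E(a) = 1
R = 2202 (R = 11010/5 = 11010*(1/5) = 2202)
R*(E(15) - 1*(-153)) = 2202*(1 - 1*(-153)) = 2202*(1 + 153) = 2202*154 = 339108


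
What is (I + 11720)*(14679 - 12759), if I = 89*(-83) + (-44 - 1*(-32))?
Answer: 8296320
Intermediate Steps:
I = -7399 (I = -7387 + (-44 + 32) = -7387 - 12 = -7399)
(I + 11720)*(14679 - 12759) = (-7399 + 11720)*(14679 - 12759) = 4321*1920 = 8296320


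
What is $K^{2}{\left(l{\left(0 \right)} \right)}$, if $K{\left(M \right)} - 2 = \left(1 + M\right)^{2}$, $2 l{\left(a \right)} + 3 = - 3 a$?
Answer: $\frac{81}{16} \approx 5.0625$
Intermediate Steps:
$l{\left(a \right)} = - \frac{3}{2} - \frac{3 a}{2}$ ($l{\left(a \right)} = - \frac{3}{2} + \frac{\left(-3\right) a}{2} = - \frac{3}{2} - \frac{3 a}{2}$)
$K{\left(M \right)} = 2 + \left(1 + M\right)^{2}$
$K^{2}{\left(l{\left(0 \right)} \right)} = \left(2 + \left(1 - \frac{3}{2}\right)^{2}\right)^{2} = \left(2 + \left(- \frac{1}{2}\right)^{2}\right)^{2} = \left(2 + \frac{1}{4}\right)^{2} = \left(\frac{9}{4}\right)^{2} = \frac{81}{16}$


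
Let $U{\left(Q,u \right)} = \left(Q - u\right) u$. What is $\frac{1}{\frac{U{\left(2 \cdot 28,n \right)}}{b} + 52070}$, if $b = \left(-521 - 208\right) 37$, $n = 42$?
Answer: $\frac{8991}{468161174} \approx 1.9205 \cdot 10^{-5}$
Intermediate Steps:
$U{\left(Q,u \right)} = u \left(Q - u\right)$
$b = -26973$ ($b = \left(-521 - 208\right) 37 = \left(-729\right) 37 = -26973$)
$\frac{1}{\frac{U{\left(2 \cdot 28,n \right)}}{b} + 52070} = \frac{1}{\frac{42 \left(2 \cdot 28 - 42\right)}{-26973} + 52070} = \frac{1}{42 \left(56 - 42\right) \left(- \frac{1}{26973}\right) + 52070} = \frac{1}{42 \cdot 14 \left(- \frac{1}{26973}\right) + 52070} = \frac{1}{588 \left(- \frac{1}{26973}\right) + 52070} = \frac{1}{- \frac{196}{8991} + 52070} = \frac{1}{\frac{468161174}{8991}} = \frac{8991}{468161174}$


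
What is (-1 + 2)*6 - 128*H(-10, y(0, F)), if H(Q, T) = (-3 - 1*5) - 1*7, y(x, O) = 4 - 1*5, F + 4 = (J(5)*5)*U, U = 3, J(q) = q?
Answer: 1926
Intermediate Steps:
F = 71 (F = -4 + (5*5)*3 = -4 + 25*3 = -4 + 75 = 71)
y(x, O) = -1 (y(x, O) = 4 - 5 = -1)
H(Q, T) = -15 (H(Q, T) = (-3 - 5) - 7 = -8 - 7 = -15)
(-1 + 2)*6 - 128*H(-10, y(0, F)) = (-1 + 2)*6 - 128*(-15) = 1*6 + 1920 = 6 + 1920 = 1926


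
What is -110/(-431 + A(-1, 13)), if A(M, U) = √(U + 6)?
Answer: 23705/92871 + 55*√19/92871 ≈ 0.25783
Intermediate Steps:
A(M, U) = √(6 + U)
-110/(-431 + A(-1, 13)) = -110/(-431 + √(6 + 13)) = -110/(-431 + √19)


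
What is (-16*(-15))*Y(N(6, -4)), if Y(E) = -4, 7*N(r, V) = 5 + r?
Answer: -960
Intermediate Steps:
N(r, V) = 5/7 + r/7 (N(r, V) = (5 + r)/7 = 5/7 + r/7)
(-16*(-15))*Y(N(6, -4)) = -16*(-15)*(-4) = 240*(-4) = -960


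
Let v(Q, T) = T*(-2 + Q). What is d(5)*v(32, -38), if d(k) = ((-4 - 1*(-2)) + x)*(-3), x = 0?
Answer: -6840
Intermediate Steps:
d(k) = 6 (d(k) = ((-4 - 1*(-2)) + 0)*(-3) = ((-4 + 2) + 0)*(-3) = (-2 + 0)*(-3) = -2*(-3) = 6)
d(5)*v(32, -38) = 6*(-38*(-2 + 32)) = 6*(-38*30) = 6*(-1140) = -6840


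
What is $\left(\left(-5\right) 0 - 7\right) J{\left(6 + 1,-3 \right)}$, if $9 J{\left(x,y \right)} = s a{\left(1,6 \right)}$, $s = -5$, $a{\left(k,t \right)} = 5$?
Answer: $\frac{175}{9} \approx 19.444$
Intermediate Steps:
$J{\left(x,y \right)} = - \frac{25}{9}$ ($J{\left(x,y \right)} = \frac{\left(-5\right) 5}{9} = \frac{1}{9} \left(-25\right) = - \frac{25}{9}$)
$\left(\left(-5\right) 0 - 7\right) J{\left(6 + 1,-3 \right)} = \left(\left(-5\right) 0 - 7\right) \left(- \frac{25}{9}\right) = \left(0 - 7\right) \left(- \frac{25}{9}\right) = \left(-7\right) \left(- \frac{25}{9}\right) = \frac{175}{9}$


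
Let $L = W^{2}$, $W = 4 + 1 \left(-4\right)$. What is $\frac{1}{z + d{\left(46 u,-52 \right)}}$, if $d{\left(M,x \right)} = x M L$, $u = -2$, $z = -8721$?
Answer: $- \frac{1}{8721} \approx -0.00011467$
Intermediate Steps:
$W = 0$ ($W = 4 - 4 = 0$)
$L = 0$ ($L = 0^{2} = 0$)
$d{\left(M,x \right)} = 0$ ($d{\left(M,x \right)} = x M 0 = M x 0 = 0$)
$\frac{1}{z + d{\left(46 u,-52 \right)}} = \frac{1}{-8721 + 0} = \frac{1}{-8721} = - \frac{1}{8721}$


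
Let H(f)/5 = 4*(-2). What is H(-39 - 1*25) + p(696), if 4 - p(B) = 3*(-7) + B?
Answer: -711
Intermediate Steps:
p(B) = 25 - B (p(B) = 4 - (3*(-7) + B) = 4 - (-21 + B) = 4 + (21 - B) = 25 - B)
H(f) = -40 (H(f) = 5*(4*(-2)) = 5*(-8) = -40)
H(-39 - 1*25) + p(696) = -40 + (25 - 1*696) = -40 + (25 - 696) = -40 - 671 = -711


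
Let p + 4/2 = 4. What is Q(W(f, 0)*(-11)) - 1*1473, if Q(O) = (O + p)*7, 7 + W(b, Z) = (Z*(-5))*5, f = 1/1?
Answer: -920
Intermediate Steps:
p = 2 (p = -2 + 4 = 2)
f = 1
W(b, Z) = -7 - 25*Z (W(b, Z) = -7 + (Z*(-5))*5 = -7 - 5*Z*5 = -7 - 25*Z)
Q(O) = 14 + 7*O (Q(O) = (O + 2)*7 = (2 + O)*7 = 14 + 7*O)
Q(W(f, 0)*(-11)) - 1*1473 = (14 + 7*((-7 - 25*0)*(-11))) - 1*1473 = (14 + 7*((-7 + 0)*(-11))) - 1473 = (14 + 7*(-7*(-11))) - 1473 = (14 + 7*77) - 1473 = (14 + 539) - 1473 = 553 - 1473 = -920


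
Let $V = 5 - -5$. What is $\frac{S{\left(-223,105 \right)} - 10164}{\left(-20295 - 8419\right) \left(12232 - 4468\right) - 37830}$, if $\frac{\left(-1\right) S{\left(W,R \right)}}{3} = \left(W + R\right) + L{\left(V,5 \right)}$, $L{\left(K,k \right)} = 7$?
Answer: $\frac{3277}{74324442} \approx 4.409 \cdot 10^{-5}$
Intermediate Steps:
$V = 10$ ($V = 5 + 5 = 10$)
$S{\left(W,R \right)} = -21 - 3 R - 3 W$ ($S{\left(W,R \right)} = - 3 \left(\left(W + R\right) + 7\right) = - 3 \left(\left(R + W\right) + 7\right) = - 3 \left(7 + R + W\right) = -21 - 3 R - 3 W$)
$\frac{S{\left(-223,105 \right)} - 10164}{\left(-20295 - 8419\right) \left(12232 - 4468\right) - 37830} = \frac{\left(-21 - 315 - -669\right) - 10164}{\left(-20295 - 8419\right) \left(12232 - 4468\right) - 37830} = \frac{\left(-21 - 315 + 669\right) - 10164}{\left(-28714\right) 7764 - 37830} = \frac{333 - 10164}{-222935496 - 37830} = - \frac{9831}{-222973326} = \left(-9831\right) \left(- \frac{1}{222973326}\right) = \frac{3277}{74324442}$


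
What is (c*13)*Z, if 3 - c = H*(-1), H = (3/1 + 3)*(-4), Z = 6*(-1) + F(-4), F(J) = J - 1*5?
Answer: 4095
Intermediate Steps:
F(J) = -5 + J (F(J) = J - 5 = -5 + J)
Z = -15 (Z = 6*(-1) + (-5 - 4) = -6 - 9 = -15)
H = -24 (H = (3*1 + 3)*(-4) = (3 + 3)*(-4) = 6*(-4) = -24)
c = -21 (c = 3 - (-24)*(-1) = 3 - 1*24 = 3 - 24 = -21)
(c*13)*Z = -21*13*(-15) = -273*(-15) = 4095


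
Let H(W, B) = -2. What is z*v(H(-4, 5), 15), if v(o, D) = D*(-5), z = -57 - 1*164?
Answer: 16575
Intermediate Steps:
z = -221 (z = -57 - 164 = -221)
v(o, D) = -5*D
z*v(H(-4, 5), 15) = -(-1105)*15 = -221*(-75) = 16575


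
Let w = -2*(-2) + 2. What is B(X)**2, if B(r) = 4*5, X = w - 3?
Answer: 400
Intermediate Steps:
w = 6 (w = 4 + 2 = 6)
X = 3 (X = 6 - 3 = 3)
B(r) = 20
B(X)**2 = 20**2 = 400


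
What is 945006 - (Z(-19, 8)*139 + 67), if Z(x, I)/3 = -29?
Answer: 957032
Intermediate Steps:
Z(x, I) = -87 (Z(x, I) = 3*(-29) = -87)
945006 - (Z(-19, 8)*139 + 67) = 945006 - (-87*139 + 67) = 945006 - (-12093 + 67) = 945006 - 1*(-12026) = 945006 + 12026 = 957032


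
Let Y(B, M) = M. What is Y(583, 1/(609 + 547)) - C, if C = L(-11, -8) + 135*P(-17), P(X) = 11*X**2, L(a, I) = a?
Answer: -496102023/1156 ≈ -4.2915e+5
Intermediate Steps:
C = 429154 (C = -11 + 135*(11*(-17)**2) = -11 + 135*(11*289) = -11 + 135*3179 = -11 + 429165 = 429154)
Y(583, 1/(609 + 547)) - C = 1/(609 + 547) - 1*429154 = 1/1156 - 429154 = -496102023/1156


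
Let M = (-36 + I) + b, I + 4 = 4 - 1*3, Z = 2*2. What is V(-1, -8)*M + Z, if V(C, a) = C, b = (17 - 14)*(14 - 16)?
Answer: 49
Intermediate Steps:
Z = 4
I = -3 (I = -4 + (4 - 1*3) = -4 + (4 - 3) = -4 + 1 = -3)
b = -6 (b = 3*(-2) = -6)
M = -45 (M = (-36 - 3) - 6 = -39 - 6 = -45)
V(-1, -8)*M + Z = -1*(-45) + 4 = 45 + 4 = 49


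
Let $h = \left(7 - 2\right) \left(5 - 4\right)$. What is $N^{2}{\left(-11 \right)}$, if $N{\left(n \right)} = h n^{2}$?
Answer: $366025$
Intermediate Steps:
$h = 5$ ($h = 5 \cdot 1 = 5$)
$N{\left(n \right)} = 5 n^{2}$
$N^{2}{\left(-11 \right)} = \left(5 \left(-11\right)^{2}\right)^{2} = \left(5 \cdot 121\right)^{2} = 605^{2} = 366025$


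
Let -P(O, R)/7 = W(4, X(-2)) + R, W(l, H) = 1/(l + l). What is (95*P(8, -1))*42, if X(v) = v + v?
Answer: 97755/4 ≈ 24439.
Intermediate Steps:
X(v) = 2*v
W(l, H) = 1/(2*l)
P(O, R) = -7/8 - 7*R (P(O, R) = -7*((½)/4 + R) = -7*((½)*(¼) + R) = -7*(⅛ + R) = -7/8 - 7*R)
(95*P(8, -1))*42 = (95*(-7/8 - 7*(-1)))*42 = (95*(-7/8 + 7))*42 = (95*(49/8))*42 = (4655/8)*42 = 97755/4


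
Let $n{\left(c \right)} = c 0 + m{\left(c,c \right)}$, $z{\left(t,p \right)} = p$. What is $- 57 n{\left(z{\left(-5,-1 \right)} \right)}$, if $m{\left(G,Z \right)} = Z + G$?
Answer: $114$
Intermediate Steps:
$m{\left(G,Z \right)} = G + Z$
$n{\left(c \right)} = 2 c$ ($n{\left(c \right)} = c 0 + \left(c + c\right) = 0 + 2 c = 2 c$)
$- 57 n{\left(z{\left(-5,-1 \right)} \right)} = - 57 \cdot 2 \left(-1\right) = \left(-57\right) \left(-2\right) = 114$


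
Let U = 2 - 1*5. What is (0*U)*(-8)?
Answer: 0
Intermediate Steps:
U = -3 (U = 2 - 5 = -3)
(0*U)*(-8) = (0*(-3))*(-8) = 0*(-8) = 0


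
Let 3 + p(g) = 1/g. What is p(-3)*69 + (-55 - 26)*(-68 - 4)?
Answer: 5602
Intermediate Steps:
p(g) = -3 + 1/g
p(-3)*69 + (-55 - 26)*(-68 - 4) = (-3 + 1/(-3))*69 + (-55 - 26)*(-68 - 4) = (-3 - ⅓)*69 - 81*(-72) = -10/3*69 + 5832 = -230 + 5832 = 5602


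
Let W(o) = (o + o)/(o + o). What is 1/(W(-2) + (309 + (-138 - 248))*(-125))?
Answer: 1/9626 ≈ 0.00010389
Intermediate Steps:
W(o) = 1 (W(o) = (2*o)/((2*o)) = (2*o)*(1/(2*o)) = 1)
1/(W(-2) + (309 + (-138 - 248))*(-125)) = 1/(1 + (309 + (-138 - 248))*(-125)) = 1/(1 + (309 - 386)*(-125)) = 1/(1 - 77*(-125)) = 1/(1 + 9625) = 1/9626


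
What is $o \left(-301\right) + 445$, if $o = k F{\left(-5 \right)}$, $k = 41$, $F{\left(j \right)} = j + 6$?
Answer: $-11896$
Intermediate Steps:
$F{\left(j \right)} = 6 + j$
$o = 41$ ($o = 41 \left(6 - 5\right) = 41 \cdot 1 = 41$)
$o \left(-301\right) + 445 = 41 \left(-301\right) + 445 = -12341 + 445 = -11896$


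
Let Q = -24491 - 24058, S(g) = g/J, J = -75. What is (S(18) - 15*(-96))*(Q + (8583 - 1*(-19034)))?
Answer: -753426408/25 ≈ -3.0137e+7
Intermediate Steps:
S(g) = -g/75 (S(g) = g/(-75) = g*(-1/75) = -g/75)
Q = -48549
(S(18) - 15*(-96))*(Q + (8583 - 1*(-19034))) = (-1/75*18 - 15*(-96))*(-48549 + (8583 - 1*(-19034))) = (-6/25 + 1440)*(-48549 + (8583 + 19034)) = 35994*(-48549 + 27617)/25 = (35994/25)*(-20932) = -753426408/25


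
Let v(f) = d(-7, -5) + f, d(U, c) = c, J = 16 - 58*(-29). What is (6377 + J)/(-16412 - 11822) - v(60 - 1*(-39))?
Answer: -140109/1486 ≈ -94.286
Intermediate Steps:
J = 1698 (J = 16 + 1682 = 1698)
v(f) = -5 + f
(6377 + J)/(-16412 - 11822) - v(60 - 1*(-39)) = (6377 + 1698)/(-16412 - 11822) - (-5 + (60 - 1*(-39))) = 8075/(-28234) - (-5 + (60 + 39)) = 8075*(-1/28234) - (-5 + 99) = -425/1486 - 1*94 = -425/1486 - 94 = -140109/1486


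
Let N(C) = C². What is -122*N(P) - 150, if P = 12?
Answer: -17718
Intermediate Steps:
-122*N(P) - 150 = -122*12² - 150 = -122*144 - 150 = -17568 - 150 = -17718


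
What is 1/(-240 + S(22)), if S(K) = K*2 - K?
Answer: -1/218 ≈ -0.0045872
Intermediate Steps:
S(K) = K (S(K) = 2*K - K = K)
1/(-240 + S(22)) = 1/(-240 + 22) = 1/(-218) = -1/218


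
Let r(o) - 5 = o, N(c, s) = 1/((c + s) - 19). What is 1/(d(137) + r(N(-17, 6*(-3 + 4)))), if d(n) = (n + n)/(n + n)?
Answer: 30/179 ≈ 0.16760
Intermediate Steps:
N(c, s) = 1/(-19 + c + s)
r(o) = 5 + o
d(n) = 1 (d(n) = (2*n)/((2*n)) = (2*n)*(1/(2*n)) = 1)
1/(d(137) + r(N(-17, 6*(-3 + 4)))) = 1/(1 + (5 + 1/(-19 - 17 + 6*(-3 + 4)))) = 1/(1 + (5 + 1/(-19 - 17 + 6*1))) = 1/(1 + (5 + 1/(-19 - 17 + 6))) = 1/(1 + (5 + 1/(-30))) = 1/(1 + (5 - 1/30)) = 1/(1 + 149/30) = 1/(179/30) = 30/179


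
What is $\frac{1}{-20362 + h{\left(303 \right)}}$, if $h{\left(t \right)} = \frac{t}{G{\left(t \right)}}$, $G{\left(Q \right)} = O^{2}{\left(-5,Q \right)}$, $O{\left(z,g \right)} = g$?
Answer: $- \frac{303}{6169685} \approx -4.9111 \cdot 10^{-5}$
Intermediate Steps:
$G{\left(Q \right)} = Q^{2}$
$h{\left(t \right)} = \frac{1}{t}$ ($h{\left(t \right)} = \frac{t}{t^{2}} = \frac{1}{t}$)
$\frac{1}{-20362 + h{\left(303 \right)}} = \frac{1}{-20362 + \frac{1}{303}} = \frac{1}{- \frac{6169685}{303}} = - \frac{303}{6169685}$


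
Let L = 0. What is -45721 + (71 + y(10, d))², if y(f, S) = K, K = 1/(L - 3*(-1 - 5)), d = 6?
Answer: -13177763/324 ≈ -40672.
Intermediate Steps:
K = 1/18 (K = 1/(0 - 3*(-1 - 5)) = 1/(0 - 3*(-6)) = 1/(0 + 18) = 1/18 ≈ 0.055556)
y(f, S) = 1/18
-45721 + (71 + y(10, d))² = -45721 + (71 + 1/18)² = -45721 + (1279/18)² = -45721 + 1635841/324 = -13177763/324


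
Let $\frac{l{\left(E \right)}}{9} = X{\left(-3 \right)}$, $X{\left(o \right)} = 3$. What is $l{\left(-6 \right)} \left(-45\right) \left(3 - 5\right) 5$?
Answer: $12150$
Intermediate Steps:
$l{\left(E \right)} = 27$ ($l{\left(E \right)} = 9 \cdot 3 = 27$)
$l{\left(-6 \right)} \left(-45\right) \left(3 - 5\right) 5 = 27 \left(-45\right) \left(3 - 5\right) 5 = - 1215 \left(\left(-2\right) 5\right) = \left(-1215\right) \left(-10\right) = 12150$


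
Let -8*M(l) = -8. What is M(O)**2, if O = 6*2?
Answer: 1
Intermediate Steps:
O = 12
M(l) = 1 (M(l) = -1/8*(-8) = 1)
M(O)**2 = 1**2 = 1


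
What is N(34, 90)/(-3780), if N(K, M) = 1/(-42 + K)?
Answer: 1/30240 ≈ 3.3069e-5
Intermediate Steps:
N(34, 90)/(-3780) = 1/((-42 + 34)*(-3780)) = -1/3780/(-8) = -⅛*(-1/3780) = 1/30240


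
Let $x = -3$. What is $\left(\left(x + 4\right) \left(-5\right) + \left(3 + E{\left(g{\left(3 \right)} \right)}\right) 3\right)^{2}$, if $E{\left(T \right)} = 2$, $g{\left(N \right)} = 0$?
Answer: $100$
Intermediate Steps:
$\left(\left(x + 4\right) \left(-5\right) + \left(3 + E{\left(g{\left(3 \right)} \right)}\right) 3\right)^{2} = \left(\left(-3 + 4\right) \left(-5\right) + \left(3 + 2\right) 3\right)^{2} = \left(1 \left(-5\right) + 5 \cdot 3\right)^{2} = \left(-5 + 15\right)^{2} = 10^{2} = 100$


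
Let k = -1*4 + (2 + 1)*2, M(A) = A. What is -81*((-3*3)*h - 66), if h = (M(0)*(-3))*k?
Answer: 5346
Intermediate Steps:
k = 2 (k = -4 + 3*2 = -4 + 6 = 2)
h = 0 (h = (0*(-3))*2 = 0*2 = 0)
-81*((-3*3)*h - 66) = -81*(-3*3*0 - 66) = -81*(-9*0 - 66) = -81*(0 - 66) = -81*(-66) = 5346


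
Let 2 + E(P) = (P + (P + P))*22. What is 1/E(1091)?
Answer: 1/72004 ≈ 1.3888e-5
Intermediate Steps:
E(P) = -2 + 66*P (E(P) = -2 + (P + (P + P))*22 = -2 + (P + 2*P)*22 = -2 + (3*P)*22 = -2 + 66*P)
1/E(1091) = 1/(-2 + 66*1091) = 1/(-2 + 72006) = 1/72004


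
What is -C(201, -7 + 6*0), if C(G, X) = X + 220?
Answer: -213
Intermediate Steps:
C(G, X) = 220 + X
-C(201, -7 + 6*0) = -(220 + (-7 + 6*0)) = -(220 + (-7 + 0)) = -(220 - 7) = -1*213 = -213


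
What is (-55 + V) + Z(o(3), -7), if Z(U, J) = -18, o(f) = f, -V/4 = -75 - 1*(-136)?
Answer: -317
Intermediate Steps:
V = -244 (V = -4*(-75 - 1*(-136)) = -4*(-75 + 136) = -4*61 = -244)
(-55 + V) + Z(o(3), -7) = (-55 - 244) - 18 = -299 - 18 = -317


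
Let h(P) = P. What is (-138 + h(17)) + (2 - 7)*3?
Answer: -136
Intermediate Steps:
(-138 + h(17)) + (2 - 7)*3 = (-138 + 17) + (2 - 7)*3 = -121 - 5*3 = -121 - 15 = -136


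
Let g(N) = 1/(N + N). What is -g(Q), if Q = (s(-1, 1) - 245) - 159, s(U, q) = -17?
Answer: 1/842 ≈ 0.0011876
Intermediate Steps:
Q = -421 (Q = (-17 - 245) - 159 = -262 - 159 = -421)
g(N) = 1/(2*N)
-g(Q) = -1/(2*(-421)) = -(-1)/(2*421) = -1*(-1/842) = 1/842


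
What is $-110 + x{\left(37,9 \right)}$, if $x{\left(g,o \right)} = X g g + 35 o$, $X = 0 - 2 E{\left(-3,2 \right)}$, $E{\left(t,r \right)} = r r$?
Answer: $-10747$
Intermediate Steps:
$E{\left(t,r \right)} = r^{2}$
$X = -8$ ($X = 0 - 2 \cdot 2^{2} = 0 - 8 = -8$)
$x{\left(g,o \right)} = - 8 g^{2} + 35 o$ ($x{\left(g,o \right)} = - 8 g g + 35 o = - 8 g^{2} + 35 o$)
$-110 + x{\left(37,9 \right)} = -110 + \left(- 8 \cdot 37^{2} + 35 \cdot 9\right) = -110 + \left(\left(-8\right) 1369 + 315\right) = -110 + \left(-10952 + 315\right) = -110 - 10637 = -10747$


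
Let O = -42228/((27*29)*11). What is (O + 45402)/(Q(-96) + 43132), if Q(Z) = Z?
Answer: 7240837/6864242 ≈ 1.0549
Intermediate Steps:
O = -1564/319 (O = -42228/(783*11) = -42228/8613 = -42228*1/8613 = -1564/319 ≈ -4.9028)
(O + 45402)/(Q(-96) + 43132) = (-1564/319 + 45402)/(-96 + 43132) = (14481674/319)/43036 = (14481674/319)*(1/43036) = 7240837/6864242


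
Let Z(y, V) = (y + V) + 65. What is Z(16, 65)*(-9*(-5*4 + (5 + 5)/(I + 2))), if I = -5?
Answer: 30660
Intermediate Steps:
Z(y, V) = 65 + V + y (Z(y, V) = (V + y) + 65 = 65 + V + y)
Z(16, 65)*(-9*(-5*4 + (5 + 5)/(I + 2))) = (65 + 65 + 16)*(-9*(-5*4 + (5 + 5)/(-5 + 2))) = 146*(-9*(-20 + 10/(-3))) = 146*(-9*(-20 + 10*(-⅓))) = 146*(-9*(-20 - 10/3)) = 146*(-9*(-70/3)) = 146*210 = 30660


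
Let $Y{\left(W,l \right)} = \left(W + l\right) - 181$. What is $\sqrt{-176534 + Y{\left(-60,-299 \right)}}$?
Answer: $i \sqrt{177074} \approx 420.8 i$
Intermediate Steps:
$Y{\left(W,l \right)} = -181 + W + l$
$\sqrt{-176534 + Y{\left(-60,-299 \right)}} = \sqrt{-176534 - 540} = \sqrt{-177074} = i \sqrt{177074}$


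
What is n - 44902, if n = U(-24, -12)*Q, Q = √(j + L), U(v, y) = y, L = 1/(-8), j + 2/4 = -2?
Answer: -44902 - 3*I*√42 ≈ -44902.0 - 19.442*I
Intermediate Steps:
j = -5/2 (j = -½ - 2 = -5/2 ≈ -2.5000)
L = -⅛ ≈ -0.12500
Q = I*√42/4 (Q = √(-5/2 - ⅛) = √(-21/8) = I*√42/4 ≈ 1.6202*I)
n = -3*I*√42 ≈ -19.442*I
n - 44902 = -3*I*√42 - 44902 = -44902 - 3*I*√42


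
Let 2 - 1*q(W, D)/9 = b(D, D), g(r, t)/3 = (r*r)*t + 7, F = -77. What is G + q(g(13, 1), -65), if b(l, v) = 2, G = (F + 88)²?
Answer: 121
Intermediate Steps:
g(r, t) = 21 + 3*t*r² (g(r, t) = 3*((r*r)*t + 7) = 3*(r²*t + 7) = 3*(t*r² + 7) = 3*(7 + t*r²) = 21 + 3*t*r²)
G = 121 (G = (-77 + 88)² = 11² = 121)
q(W, D) = 0 (q(W, D) = 18 - 9*2 = 18 - 18 = 0)
G + q(g(13, 1), -65) = 121 + 0 = 121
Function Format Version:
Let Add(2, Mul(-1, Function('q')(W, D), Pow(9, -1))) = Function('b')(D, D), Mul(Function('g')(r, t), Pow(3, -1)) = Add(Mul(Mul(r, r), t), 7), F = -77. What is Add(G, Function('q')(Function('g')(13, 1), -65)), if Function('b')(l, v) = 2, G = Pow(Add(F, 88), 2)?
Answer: 121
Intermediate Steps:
Function('g')(r, t) = Add(21, Mul(3, t, Pow(r, 2))) (Function('g')(r, t) = Mul(3, Add(Mul(Mul(r, r), t), 7)) = Mul(3, Add(Mul(Pow(r, 2), t), 7)) = Mul(3, Add(Mul(t, Pow(r, 2)), 7)) = Mul(3, Add(7, Mul(t, Pow(r, 2)))) = Add(21, Mul(3, t, Pow(r, 2))))
G = 121 (G = Pow(Add(-77, 88), 2) = Pow(11, 2) = 121)
Function('q')(W, D) = 0 (Function('q')(W, D) = Add(18, Mul(-9, 2)) = Add(18, -18) = 0)
Add(G, Function('q')(Function('g')(13, 1), -65)) = Add(121, 0) = 121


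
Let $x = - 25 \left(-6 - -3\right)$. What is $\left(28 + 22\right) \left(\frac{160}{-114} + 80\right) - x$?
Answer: $\frac{219725}{57} \approx 3854.8$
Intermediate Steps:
$x = 75$ ($x = - 25 \left(-6 + 3\right) = \left(-25\right) \left(-3\right) = 75$)
$\left(28 + 22\right) \left(\frac{160}{-114} + 80\right) - x = \left(28 + 22\right) \left(\frac{160}{-114} + 80\right) - 75 = 50 \left(160 \left(- \frac{1}{114}\right) + 80\right) - 75 = 50 \left(- \frac{80}{57} + 80\right) - 75 = 50 \cdot \frac{4480}{57} - 75 = \frac{224000}{57} - 75 = \frac{219725}{57}$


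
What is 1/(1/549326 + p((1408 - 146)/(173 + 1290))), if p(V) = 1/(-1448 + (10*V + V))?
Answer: -26274537243/18217259 ≈ -1442.3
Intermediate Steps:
p(V) = 1/(-1448 + 11*V)
1/(1/549326 + p((1408 - 146)/(173 + 1290))) = 1/(1/549326 + 1/(-1448 + 11*((1408 - 146)/(173 + 1290)))) = 1/(1/549326 + 1/(-1448 + 11*(1262/1463))) = 1/(1/549326 + 1/(-1448 + 1262/133)) = 1/(1/549326 + 1/(-191322/133)) = 1/(1/549326 - 133/191322) = 1/(-18217259/26274537243) = -26274537243/18217259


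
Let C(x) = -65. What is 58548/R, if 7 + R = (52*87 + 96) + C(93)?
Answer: 4879/379 ≈ 12.873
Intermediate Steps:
R = 4548 (R = -7 + ((52*87 + 96) - 65) = -7 + ((4524 + 96) - 65) = -7 + (4620 - 65) = -7 + 4555 = 4548)
58548/R = 58548/4548 = 58548*(1/4548) = 4879/379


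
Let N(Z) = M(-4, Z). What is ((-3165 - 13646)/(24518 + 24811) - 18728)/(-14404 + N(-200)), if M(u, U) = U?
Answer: 923850323/720400716 ≈ 1.2824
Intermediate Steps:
N(Z) = Z
((-3165 - 13646)/(24518 + 24811) - 18728)/(-14404 + N(-200)) = ((-3165 - 13646)/(24518 + 24811) - 18728)/(-14404 - 200) = (-16811/49329 - 18728)/(-14604) = (-16811*1/49329 - 18728)*(-1/14604) = (-16811/49329 - 18728)*(-1/14604) = -923850323/49329*(-1/14604) = 923850323/720400716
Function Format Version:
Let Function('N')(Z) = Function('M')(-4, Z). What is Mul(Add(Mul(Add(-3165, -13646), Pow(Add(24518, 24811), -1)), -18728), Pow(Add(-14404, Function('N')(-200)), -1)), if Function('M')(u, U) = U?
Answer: Rational(923850323, 720400716) ≈ 1.2824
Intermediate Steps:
Function('N')(Z) = Z
Mul(Add(Mul(Add(-3165, -13646), Pow(Add(24518, 24811), -1)), -18728), Pow(Add(-14404, Function('N')(-200)), -1)) = Mul(Add(Mul(Add(-3165, -13646), Pow(Add(24518, 24811), -1)), -18728), Pow(Add(-14404, -200), -1)) = Mul(Add(Mul(-16811, Pow(49329, -1)), -18728), Pow(-14604, -1)) = Mul(Add(Mul(-16811, Rational(1, 49329)), -18728), Rational(-1, 14604)) = Mul(Add(Rational(-16811, 49329), -18728), Rational(-1, 14604)) = Mul(Rational(-923850323, 49329), Rational(-1, 14604)) = Rational(923850323, 720400716)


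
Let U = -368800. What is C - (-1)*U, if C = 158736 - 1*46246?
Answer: -256310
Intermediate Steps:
C = 112490 (C = 158736 - 46246 = 112490)
C - (-1)*U = 112490 - (-1)*(-368800) = 112490 - 1*368800 = 112490 - 368800 = -256310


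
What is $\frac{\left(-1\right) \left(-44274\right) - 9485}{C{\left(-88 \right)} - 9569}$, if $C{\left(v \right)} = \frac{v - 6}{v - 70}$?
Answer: $- \frac{2748331}{755904} \approx -3.6358$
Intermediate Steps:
$C{\left(v \right)} = \frac{-6 + v}{-70 + v}$
$\frac{\left(-1\right) \left(-44274\right) - 9485}{C{\left(-88 \right)} - 9569} = \frac{\left(-1\right) \left(-44274\right) - 9485}{\frac{-6 - 88}{-70 - 88} - 9569} = \frac{44274 - 9485}{\frac{1}{-158} \left(-94\right) - 9569} = \frac{34789}{\left(- \frac{1}{158}\right) \left(-94\right) - 9569} = \frac{34789}{\frac{47}{79} - 9569} = \frac{34789}{- \frac{755904}{79}} = 34789 \left(- \frac{79}{755904}\right) = - \frac{2748331}{755904}$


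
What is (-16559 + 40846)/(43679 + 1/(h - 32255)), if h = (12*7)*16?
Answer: 750735457/1350161568 ≈ 0.55603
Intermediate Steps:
h = 1344 (h = 84*16 = 1344)
(-16559 + 40846)/(43679 + 1/(h - 32255)) = (-16559 + 40846)/(43679 + 1/(1344 - 32255)) = 24287/(43679 + 1/(-30911)) = 24287/(43679 - 1/30911) = 24287/(1350161568/30911) = 24287*(30911/1350161568) = 750735457/1350161568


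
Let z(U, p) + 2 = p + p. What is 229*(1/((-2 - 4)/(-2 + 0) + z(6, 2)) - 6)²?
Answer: 192589/25 ≈ 7703.6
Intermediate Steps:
z(U, p) = -2 + 2*p (z(U, p) = -2 + (p + p) = -2 + 2*p)
229*(1/((-2 - 4)/(-2 + 0) + z(6, 2)) - 6)² = 229*(1/((-2 - 4)/(-2 + 0) + (-2 + 2*2)) - 6)² = 229*(1/(-6/(-2) + (-2 + 4)) - 6)² = 229*(1/(-6*(-½) + 2) - 6)² = 229*(1/(3 + 2) - 6)² = 229*(1/5 - 6)² = 229*(⅕ - 6)² = 229*(-29/5)² = 229*(841/25) = 192589/25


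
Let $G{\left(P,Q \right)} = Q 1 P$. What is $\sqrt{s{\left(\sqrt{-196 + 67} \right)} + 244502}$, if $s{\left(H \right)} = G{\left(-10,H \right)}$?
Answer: $\sqrt{244502 - 10 i \sqrt{129}} \approx 494.47 - 0.115 i$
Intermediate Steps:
$G{\left(P,Q \right)} = P Q$ ($G{\left(P,Q \right)} = Q P = P Q$)
$s{\left(H \right)} = - 10 H$
$\sqrt{s{\left(\sqrt{-196 + 67} \right)} + 244502} = \sqrt{- 10 \sqrt{-196 + 67} + 244502} = \sqrt{- 10 \sqrt{-129} + 244502} = \sqrt{- 10 i \sqrt{129} + 244502} = \sqrt{244502 - 10 i \sqrt{129}}$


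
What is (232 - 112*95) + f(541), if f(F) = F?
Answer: -9867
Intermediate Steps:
(232 - 112*95) + f(541) = (232 - 112*95) + 541 = (232 - 10640) + 541 = -10408 + 541 = -9867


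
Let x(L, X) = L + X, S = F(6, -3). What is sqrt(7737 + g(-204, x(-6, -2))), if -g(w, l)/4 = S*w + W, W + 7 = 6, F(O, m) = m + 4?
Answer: sqrt(8557) ≈ 92.504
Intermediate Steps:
F(O, m) = 4 + m
S = 1 (S = 4 - 3 = 1)
W = -1 (W = -7 + 6 = -1)
g(w, l) = 4 - 4*w (g(w, l) = -4*(1*w - 1) = -4*(w - 1) = -4*(-1 + w) = 4 - 4*w)
sqrt(7737 + g(-204, x(-6, -2))) = sqrt(7737 + (4 - 4*(-204))) = sqrt(7737 + (4 + 816)) = sqrt(7737 + 820) = sqrt(8557)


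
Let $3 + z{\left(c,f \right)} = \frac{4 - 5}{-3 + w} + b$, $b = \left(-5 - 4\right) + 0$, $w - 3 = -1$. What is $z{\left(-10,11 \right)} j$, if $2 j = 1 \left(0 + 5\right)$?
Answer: $- \frac{55}{2} \approx -27.5$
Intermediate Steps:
$w = 2$ ($w = 3 - 1 = 2$)
$b = -9$ ($b = -9 + 0 = -9$)
$z{\left(c,f \right)} = -11$ ($z{\left(c,f \right)} = -3 - \left(9 - \frac{4 - 5}{-3 + 2}\right) = -3 - 8 = -11$)
$j = \frac{5}{2}$ ($j = \frac{1 \left(0 + 5\right)}{2} = \frac{1 \cdot 5}{2} = \frac{1}{2} \cdot 5 = \frac{5}{2} \approx 2.5$)
$z{\left(-10,11 \right)} j = \left(-11\right) \frac{5}{2} = - \frac{55}{2}$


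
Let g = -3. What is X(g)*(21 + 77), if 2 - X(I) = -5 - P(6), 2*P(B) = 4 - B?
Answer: 588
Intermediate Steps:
P(B) = 2 - B/2 (P(B) = (4 - B)/2 = 2 - B/2)
X(I) = 6 (X(I) = 2 - (-5 - (2 - ½*6)) = 2 - (-5 - (2 - 3)) = 2 - (-5 - 1*(-1)) = 2 - (-5 + 1) = 2 - 1*(-4) = 2 + 4 = 6)
X(g)*(21 + 77) = 6*(21 + 77) = 6*98 = 588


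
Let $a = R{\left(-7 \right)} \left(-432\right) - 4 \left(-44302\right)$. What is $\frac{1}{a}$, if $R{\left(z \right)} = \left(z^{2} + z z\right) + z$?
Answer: $\frac{1}{137896} \approx 7.2518 \cdot 10^{-6}$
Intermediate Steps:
$R{\left(z \right)} = z + 2 z^{2}$ ($R{\left(z \right)} = \left(z^{2} + z^{2}\right) + z = 2 z^{2} + z = z + 2 z^{2}$)
$a = 137896$ ($a = - 7 \left(1 + 2 \left(-7\right)\right) \left(-432\right) - 4 \left(-44302\right) = - 7 \left(1 - 14\right) \left(-432\right) - -177208 = \left(-7\right) \left(-13\right) \left(-432\right) + 177208 = 91 \left(-432\right) + 177208 = -39312 + 177208 = 137896$)
$\frac{1}{a} = \frac{1}{137896}$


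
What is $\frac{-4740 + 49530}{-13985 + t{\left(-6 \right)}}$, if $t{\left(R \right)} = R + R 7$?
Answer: $- \frac{44790}{14033} \approx -3.1918$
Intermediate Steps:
$t{\left(R \right)} = 8 R$ ($t{\left(R \right)} = R + 7 R = 8 R$)
$\frac{-4740 + 49530}{-13985 + t{\left(-6 \right)}} = \frac{-4740 + 49530}{-13985 + 8 \left(-6\right)} = \frac{44790}{-13985 - 48} = \frac{44790}{-14033} = 44790 \left(- \frac{1}{14033}\right) = - \frac{44790}{14033}$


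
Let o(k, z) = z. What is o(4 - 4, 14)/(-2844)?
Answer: -7/1422 ≈ -0.0049226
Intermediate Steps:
o(4 - 4, 14)/(-2844) = 14/(-2844) = -1/2844*14 = -7/1422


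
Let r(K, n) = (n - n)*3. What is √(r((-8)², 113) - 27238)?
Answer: I*√27238 ≈ 165.04*I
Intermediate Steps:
r(K, n) = 0 (r(K, n) = 0*3 = 0)
√(r((-8)², 113) - 27238) = √(0 - 27238) = √(-27238) = I*√27238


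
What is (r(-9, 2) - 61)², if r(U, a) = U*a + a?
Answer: 5929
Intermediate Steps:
r(U, a) = a + U*a
(r(-9, 2) - 61)² = (2*(1 - 9) - 61)² = (2*(-8) - 61)² = (-16 - 61)² = (-77)² = 5929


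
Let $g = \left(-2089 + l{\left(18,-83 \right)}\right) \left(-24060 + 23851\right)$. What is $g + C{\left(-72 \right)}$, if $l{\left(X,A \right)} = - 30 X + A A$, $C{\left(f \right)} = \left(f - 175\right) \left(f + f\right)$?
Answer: $-854772$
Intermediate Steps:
$C{\left(f \right)} = 2 f \left(-175 + f\right)$ ($C{\left(f \right)} = \left(-175 + f\right) 2 f = 2 f \left(-175 + f\right)$)
$l{\left(X,A \right)} = A^{2} - 30 X$ ($l{\left(X,A \right)} = - 30 X + A^{2} = A^{2} - 30 X$)
$g = -890340$ ($g = \left(-2089 + \left(\left(-83\right)^{2} - 540\right)\right) \left(-24060 + 23851\right) = \left(-2089 + \left(6889 - 540\right)\right) \left(-209\right) = \left(-2089 + 6349\right) \left(-209\right) = 4260 \left(-209\right) = -890340$)
$g + C{\left(-72 \right)} = -890340 + 2 \left(-72\right) \left(-175 - 72\right) = -890340 + 2 \left(-72\right) \left(-247\right) = -890340 + 35568 = -854772$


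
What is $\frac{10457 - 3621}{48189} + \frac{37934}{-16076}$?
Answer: $- \frac{859052995}{387343182} \approx -2.2178$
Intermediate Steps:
$\frac{10457 - 3621}{48189} + \frac{37934}{-16076} = \left(10457 - 3621\right) \frac{1}{48189} + 37934 \left(- \frac{1}{16076}\right) = 6836 \cdot \frac{1}{48189} - \frac{18967}{8038} = \frac{6836}{48189} - \frac{18967}{8038} = - \frac{859052995}{387343182}$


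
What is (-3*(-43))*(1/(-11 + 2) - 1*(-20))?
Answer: 7697/3 ≈ 2565.7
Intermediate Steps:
(-3*(-43))*(1/(-11 + 2) - 1*(-20)) = 129*(1/(-9) + 20) = 129*(-⅑ + 20) = 129*(179/9) = 7697/3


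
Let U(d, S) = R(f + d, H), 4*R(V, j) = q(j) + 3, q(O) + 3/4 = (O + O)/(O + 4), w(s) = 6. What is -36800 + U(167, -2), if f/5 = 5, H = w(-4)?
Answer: -2943931/80 ≈ -36799.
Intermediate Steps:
H = 6
f = 25 (f = 5*5 = 25)
q(O) = -3/4 + 2*O/(4 + O) (q(O) = -3/4 + (O + O)/(O + 4) = -3/4 + (2*O)/(4 + O) = -3/4 + 2*O/(4 + O))
R(V, j) = 3/4 + (-12 + 5*j)/(16*(4 + j)) (R(V, j) = ((-12 + 5*j)/(4*(4 + j)) + 3)/4 = (3 + (-12 + 5*j)/(4*(4 + j)))/4 = 3/4 + (-12 + 5*j)/(16*(4 + j)))
U(d, S) = 69/80 (U(d, S) = (36 + 17*6)/(16*(4 + 6)) = (1/16)*(36 + 102)/10 = (1/16)*(1/10)*138 = 69/80)
-36800 + U(167, -2) = -36800 + 69/80 = -2943931/80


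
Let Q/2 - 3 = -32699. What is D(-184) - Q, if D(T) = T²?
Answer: 99248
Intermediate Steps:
Q = -65392 (Q = 6 + 2*(-32699) = 6 - 65398 = -65392)
D(-184) - Q = (-184)² - 1*(-65392) = 33856 + 65392 = 99248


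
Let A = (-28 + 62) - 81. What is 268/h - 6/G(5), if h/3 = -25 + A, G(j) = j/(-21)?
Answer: 6469/270 ≈ 23.959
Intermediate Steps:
G(j) = -j/21 (G(j) = j*(-1/21) = -j/21)
A = -47 (A = 34 - 81 = -47)
h = -216 (h = 3*(-25 - 47) = 3*(-72) = -216)
268/h - 6/G(5) = 268/(-216) - 6/((-1/21*5)) = 268*(-1/216) - 6/(-5/21) = -67/54 - 6*(-21/5) = -67/54 + 126/5 = 6469/270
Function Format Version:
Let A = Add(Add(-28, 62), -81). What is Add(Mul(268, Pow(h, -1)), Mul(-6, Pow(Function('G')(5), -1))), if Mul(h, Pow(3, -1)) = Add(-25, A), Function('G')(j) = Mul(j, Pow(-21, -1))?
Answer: Rational(6469, 270) ≈ 23.959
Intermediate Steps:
Function('G')(j) = Mul(Rational(-1, 21), j) (Function('G')(j) = Mul(j, Rational(-1, 21)) = Mul(Rational(-1, 21), j))
A = -47 (A = Add(34, -81) = -47)
h = -216 (h = Mul(3, Add(-25, -47)) = Mul(3, -72) = -216)
Add(Mul(268, Pow(h, -1)), Mul(-6, Pow(Function('G')(5), -1))) = Add(Mul(268, Pow(-216, -1)), Mul(-6, Pow(Mul(Rational(-1, 21), 5), -1))) = Add(Mul(268, Rational(-1, 216)), Mul(-6, Pow(Rational(-5, 21), -1))) = Add(Rational(-67, 54), Mul(-6, Rational(-21, 5))) = Add(Rational(-67, 54), Rational(126, 5)) = Rational(6469, 270)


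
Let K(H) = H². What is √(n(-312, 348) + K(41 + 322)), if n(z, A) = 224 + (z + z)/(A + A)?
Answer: √111005359/29 ≈ 363.31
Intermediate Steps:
n(z, A) = 224 + z/A (n(z, A) = 224 + (2*z)/((2*A)) = 224 + (2*z)*(1/(2*A)) = 224 + z/A)
√(n(-312, 348) + K(41 + 322)) = √((224 - 312/348) + (41 + 322)²) = √((224 - 312*1/348) + 363²) = √((224 - 26/29) + 131769) = √(6470/29 + 131769) = √(3827771/29) = √111005359/29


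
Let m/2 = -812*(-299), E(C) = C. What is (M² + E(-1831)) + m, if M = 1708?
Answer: 3401009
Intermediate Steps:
m = 485576 (m = 2*(-812*(-299)) = 2*242788 = 485576)
(M² + E(-1831)) + m = (1708² - 1831) + 485576 = (2917264 - 1831) + 485576 = 2915433 + 485576 = 3401009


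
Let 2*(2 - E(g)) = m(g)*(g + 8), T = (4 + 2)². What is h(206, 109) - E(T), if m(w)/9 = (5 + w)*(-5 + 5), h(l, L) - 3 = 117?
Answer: 118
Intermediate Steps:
h(l, L) = 120 (h(l, L) = 3 + 117 = 120)
m(w) = 0 (m(w) = 9*((5 + w)*(-5 + 5)) = 9*((5 + w)*0) = 9*0 = 0)
T = 36 (T = 6² = 36)
E(g) = 2 (E(g) = 2 - 0*(g + 8) = 2 - 0*(8 + g) = 2 - ½*0 = 2 + 0 = 2)
h(206, 109) - E(T) = 120 - 1*2 = 120 - 2 = 118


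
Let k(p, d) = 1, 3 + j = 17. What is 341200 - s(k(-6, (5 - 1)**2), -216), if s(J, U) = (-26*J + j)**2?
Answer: 341056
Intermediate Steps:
j = 14 (j = -3 + 17 = 14)
s(J, U) = (14 - 26*J)**2 (s(J, U) = (-26*J + 14)**2 = (14 - 26*J)**2)
341200 - s(k(-6, (5 - 1)**2), -216) = 341200 - 4*(-7 + 13*1)**2 = 341200 - 4*(-7 + 13)**2 = 341200 - 4*6**2 = 341200 - 4*36 = 341200 - 1*144 = 341200 - 144 = 341056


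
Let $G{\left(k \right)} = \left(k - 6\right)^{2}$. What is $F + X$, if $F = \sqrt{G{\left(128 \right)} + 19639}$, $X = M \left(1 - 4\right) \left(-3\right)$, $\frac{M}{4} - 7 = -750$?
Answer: $-26748 + \sqrt{34523} \approx -26562.0$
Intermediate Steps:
$M = -2972$ ($M = 28 + 4 \left(-750\right) = 28 - 3000 = -2972$)
$G{\left(k \right)} = \left(-6 + k\right)^{2}$
$X = -26748$ ($X = - 2972 \left(1 - 4\right) \left(-3\right) = - 2972 \left(\left(-3\right) \left(-3\right)\right) = \left(-2972\right) 9 = -26748$)
$F = \sqrt{34523}$ ($F = \sqrt{\left(-6 + 128\right)^{2} + 19639} = \sqrt{122^{2} + 19639} = \sqrt{14884 + 19639} = \sqrt{34523} \approx 185.8$)
$F + X = \sqrt{34523} - 26748 = -26748 + \sqrt{34523}$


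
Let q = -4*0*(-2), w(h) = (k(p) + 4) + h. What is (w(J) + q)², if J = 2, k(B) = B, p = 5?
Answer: 121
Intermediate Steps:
w(h) = 9 + h (w(h) = (5 + 4) + h = 9 + h)
q = 0 (q = 0*(-2) = 0)
(w(J) + q)² = ((9 + 2) + 0)² = (11 + 0)² = 11² = 121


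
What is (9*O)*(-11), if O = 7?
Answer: -693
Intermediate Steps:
(9*O)*(-11) = (9*7)*(-11) = 63*(-11) = -693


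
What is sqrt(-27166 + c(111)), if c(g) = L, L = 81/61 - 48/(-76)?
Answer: I*sqrt(36488939557)/1159 ≈ 164.82*I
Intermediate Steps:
L = 2271/1159 (L = 81*(1/61) - 48*(-1/76) = 81/61 + 12/19 = 2271/1159 ≈ 1.9594)
c(g) = 2271/1159
sqrt(-27166 + c(111)) = sqrt(-27166 + 2271/1159) = sqrt(-31483123/1159) = I*sqrt(36488939557)/1159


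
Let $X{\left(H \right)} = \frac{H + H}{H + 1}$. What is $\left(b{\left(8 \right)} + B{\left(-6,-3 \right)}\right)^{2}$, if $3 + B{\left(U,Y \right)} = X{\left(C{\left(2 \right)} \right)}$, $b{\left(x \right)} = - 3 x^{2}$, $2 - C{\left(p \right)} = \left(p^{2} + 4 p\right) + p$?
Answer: $\frac{4498641}{121} \approx 37179.0$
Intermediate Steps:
$C{\left(p \right)} = 2 - p^{2} - 5 p$ ($C{\left(p \right)} = 2 - \left(\left(p^{2} + 4 p\right) + p\right) = 2 - \left(p^{2} + 5 p\right) = 2 - p^{2} - 5 p$)
$X{\left(H \right)} = \frac{2 H}{1 + H}$
$B{\left(U,Y \right)} = - \frac{9}{11}$ ($B{\left(U,Y \right)} = -3 + \frac{2 \left(2 - 2^{2} - 10\right)}{1 - 12} = -3 + \frac{2 \left(2 - 4 - 10\right)}{1 - 12} = -3 + 2 \left(-12\right) \frac{1}{1 - 12} = -3 + 2 \left(-12\right) \frac{1}{-11} = -3 + 2 \left(-12\right) \left(- \frac{1}{11}\right) = -3 + \frac{24}{11} = - \frac{9}{11}$)
$\left(b{\left(8 \right)} + B{\left(-6,-3 \right)}\right)^{2} = \left(- 3 \cdot 8^{2} - \frac{9}{11}\right)^{2} = \left(\left(-3\right) 64 - \frac{9}{11}\right)^{2} = \left(-192 - \frac{9}{11}\right)^{2} = \left(- \frac{2121}{11}\right)^{2} = \frac{4498641}{121}$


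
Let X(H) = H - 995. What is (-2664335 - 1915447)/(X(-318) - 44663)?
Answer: 2289891/22988 ≈ 99.612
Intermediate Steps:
X(H) = -995 + H
(-2664335 - 1915447)/(X(-318) - 44663) = (-2664335 - 1915447)/((-995 - 318) - 44663) = -4579782/(-1313 - 44663) = -4579782/(-45976) = -4579782*(-1/45976) = 2289891/22988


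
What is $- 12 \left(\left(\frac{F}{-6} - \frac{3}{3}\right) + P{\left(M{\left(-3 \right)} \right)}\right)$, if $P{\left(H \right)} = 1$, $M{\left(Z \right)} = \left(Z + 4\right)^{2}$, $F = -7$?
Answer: $-14$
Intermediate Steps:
$M{\left(Z \right)} = \left(4 + Z\right)^{2}$
$- 12 \left(\left(\frac{F}{-6} - \frac{3}{3}\right) + P{\left(M{\left(-3 \right)} \right)}\right) = - 12 \left(\left(- \frac{7}{-6} - \frac{3}{3}\right) + 1\right) = - 12 \left(\left(\left(-7\right) \left(- \frac{1}{6}\right) - 1\right) + 1\right) = - 12 \left(\left(\frac{7}{6} - 1\right) + 1\right) = - 12 \left(\frac{1}{6} + 1\right) = \left(-12\right) \frac{7}{6} = -14$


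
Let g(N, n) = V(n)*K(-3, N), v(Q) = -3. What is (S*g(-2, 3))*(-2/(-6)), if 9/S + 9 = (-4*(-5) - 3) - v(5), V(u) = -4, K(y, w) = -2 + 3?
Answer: -12/11 ≈ -1.0909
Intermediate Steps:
K(y, w) = 1
g(N, n) = -4 (g(N, n) = -4*1 = -4)
S = 9/11 (S = 9/(-9 + ((-4*(-5) - 3) - 1*(-3))) = 9/(-9 + ((20 - 3) + 3)) = 9/(-9 + (17 + 3)) = 9/(-9 + 20) = 9/11 ≈ 0.81818)
(S*g(-2, 3))*(-2/(-6)) = ((9/11)*(-4))*(-2/(-6)) = -(-72)*(-1)/(11*6) = -36/11*⅓ = -12/11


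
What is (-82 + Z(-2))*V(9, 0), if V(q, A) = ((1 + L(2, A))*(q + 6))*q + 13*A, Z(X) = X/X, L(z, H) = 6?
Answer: -76545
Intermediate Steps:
Z(X) = 1
V(q, A) = 13*A + q*(42 + 7*q) (V(q, A) = ((1 + 6)*(q + 6))*q + 13*A = (7*(6 + q))*q + 13*A = (42 + 7*q)*q + 13*A = q*(42 + 7*q) + 13*A = 13*A + q*(42 + 7*q))
(-82 + Z(-2))*V(9, 0) = (-82 + 1)*(7*9**2 + 13*0 + 42*9) = -81*(7*81 + 0 + 378) = -81*(567 + 0 + 378) = -81*945 = -76545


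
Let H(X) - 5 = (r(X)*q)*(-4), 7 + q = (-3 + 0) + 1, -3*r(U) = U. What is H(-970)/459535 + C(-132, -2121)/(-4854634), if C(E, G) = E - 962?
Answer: 5703494422/223087423519 ≈ 0.025566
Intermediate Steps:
C(E, G) = -962 + E
r(U) = -U/3
q = -9 (q = -7 + ((-3 + 0) + 1) = -7 + (-3 + 1) = -7 - 2 = -9)
H(X) = 5 - 12*X (H(X) = 5 + (-X/3*(-9))*(-4) = 5 + (3*X)*(-4) = 5 - 12*X)
H(-970)/459535 + C(-132, -2121)/(-4854634) = (5 - 12*(-970))/459535 + (-962 - 132)/(-4854634) = (5 + 11640)*(1/459535) - 1094*(-1/4854634) = 11645*(1/459535) + 547/2427317 = 2329/91907 + 547/2427317 = 5703494422/223087423519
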